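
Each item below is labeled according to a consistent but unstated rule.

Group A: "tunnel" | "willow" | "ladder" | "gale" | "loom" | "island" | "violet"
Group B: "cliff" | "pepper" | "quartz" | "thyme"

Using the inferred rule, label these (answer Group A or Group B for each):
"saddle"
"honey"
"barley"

'Group A' ⟺ even length AND contains 'l'.

Group A, Group B, Group A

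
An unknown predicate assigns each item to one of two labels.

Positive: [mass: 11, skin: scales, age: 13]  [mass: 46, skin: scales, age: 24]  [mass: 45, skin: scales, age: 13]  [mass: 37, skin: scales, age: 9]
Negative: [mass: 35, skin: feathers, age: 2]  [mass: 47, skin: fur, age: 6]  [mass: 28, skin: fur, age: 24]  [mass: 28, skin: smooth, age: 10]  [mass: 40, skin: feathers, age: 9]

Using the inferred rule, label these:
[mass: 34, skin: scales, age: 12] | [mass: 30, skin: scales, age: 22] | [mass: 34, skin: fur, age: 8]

All 'Positive' examples share one property — skin is scales — and every 'Negative' example lacks it.
[mass: 34, skin: scales, age: 12]: skin is scales, satisfies this → Positive. [mass: 30, skin: scales, age: 22]: skin is scales, satisfies this → Positive. [mass: 34, skin: fur, age: 8]: skin is fur, fails the rule → Negative.

Positive, Positive, Negative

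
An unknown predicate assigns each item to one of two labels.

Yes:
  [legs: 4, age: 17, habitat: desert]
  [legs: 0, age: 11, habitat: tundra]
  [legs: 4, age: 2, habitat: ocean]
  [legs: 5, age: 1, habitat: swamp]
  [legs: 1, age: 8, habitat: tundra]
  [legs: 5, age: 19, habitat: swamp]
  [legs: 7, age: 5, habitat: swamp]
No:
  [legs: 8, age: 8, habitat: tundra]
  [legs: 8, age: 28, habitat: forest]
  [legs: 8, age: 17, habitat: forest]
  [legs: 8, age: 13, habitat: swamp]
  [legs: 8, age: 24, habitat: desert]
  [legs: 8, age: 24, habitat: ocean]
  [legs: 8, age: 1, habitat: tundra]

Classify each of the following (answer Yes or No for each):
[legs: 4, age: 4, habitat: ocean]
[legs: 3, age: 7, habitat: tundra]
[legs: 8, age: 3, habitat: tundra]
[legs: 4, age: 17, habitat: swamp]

A rule that fits every label: legs ≤ 7 — true of each 'Yes' example, false of each 'No' one.

Yes, Yes, No, Yes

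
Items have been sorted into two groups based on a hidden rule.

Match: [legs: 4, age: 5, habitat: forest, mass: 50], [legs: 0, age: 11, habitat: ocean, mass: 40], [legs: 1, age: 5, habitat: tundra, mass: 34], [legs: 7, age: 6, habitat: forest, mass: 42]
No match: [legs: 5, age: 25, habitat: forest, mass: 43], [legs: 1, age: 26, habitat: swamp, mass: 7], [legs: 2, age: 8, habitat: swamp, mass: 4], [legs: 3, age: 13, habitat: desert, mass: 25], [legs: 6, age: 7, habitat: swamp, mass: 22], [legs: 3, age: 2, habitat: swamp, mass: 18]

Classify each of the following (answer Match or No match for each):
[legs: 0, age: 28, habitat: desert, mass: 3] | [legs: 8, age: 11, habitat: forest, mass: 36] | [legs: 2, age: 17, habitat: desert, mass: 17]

No match, Match, No match

One predicate separates the groups cleanly: age ≤ 11 AND mass ≥ 25.
[legs: 0, age: 28, habitat: desert, mass: 3] — age = 28, mass = 3, hence No match.
[legs: 8, age: 11, habitat: forest, mass: 36] — age = 11, mass = 36, hence Match.
[legs: 2, age: 17, habitat: desert, mass: 17] — age = 17, mass = 17, hence No match.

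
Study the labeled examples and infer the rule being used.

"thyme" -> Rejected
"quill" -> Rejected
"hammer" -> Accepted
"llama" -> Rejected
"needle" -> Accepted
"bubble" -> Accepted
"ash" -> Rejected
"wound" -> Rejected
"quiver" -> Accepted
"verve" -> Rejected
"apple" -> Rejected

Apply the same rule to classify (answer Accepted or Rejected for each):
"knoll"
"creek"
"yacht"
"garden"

Rejected, Rejected, Rejected, Accepted

Rule: even length. This holds for each 'Accepted' example and fails for each 'Rejected' one.
"knoll": Rejected (length 5). "creek": Rejected (length 5). "yacht": Rejected (length 5). "garden": Accepted (length 6).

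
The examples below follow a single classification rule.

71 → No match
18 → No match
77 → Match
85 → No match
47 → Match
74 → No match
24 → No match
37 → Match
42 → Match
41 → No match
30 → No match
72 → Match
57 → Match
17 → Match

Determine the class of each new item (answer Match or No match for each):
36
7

No match, Match

The classifier is using: ≡ 2 (mod 5).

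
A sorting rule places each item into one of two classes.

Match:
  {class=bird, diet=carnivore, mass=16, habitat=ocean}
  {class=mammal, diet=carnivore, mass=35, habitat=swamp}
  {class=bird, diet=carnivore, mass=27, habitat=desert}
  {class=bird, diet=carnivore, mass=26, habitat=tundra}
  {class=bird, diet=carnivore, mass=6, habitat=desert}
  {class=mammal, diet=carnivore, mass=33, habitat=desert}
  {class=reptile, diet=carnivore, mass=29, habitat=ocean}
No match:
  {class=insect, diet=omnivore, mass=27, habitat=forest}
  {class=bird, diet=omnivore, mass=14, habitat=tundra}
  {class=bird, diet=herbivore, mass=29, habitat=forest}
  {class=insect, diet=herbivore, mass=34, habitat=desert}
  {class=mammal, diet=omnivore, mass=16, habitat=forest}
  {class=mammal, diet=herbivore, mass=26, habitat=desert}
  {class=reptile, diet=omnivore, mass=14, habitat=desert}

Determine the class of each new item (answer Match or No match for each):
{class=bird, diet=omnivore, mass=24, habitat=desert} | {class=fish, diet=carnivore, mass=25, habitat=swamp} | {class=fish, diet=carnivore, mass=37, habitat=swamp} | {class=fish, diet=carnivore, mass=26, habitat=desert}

All 'Match' examples share one property — diet is carnivore — and every 'No match' example lacks it.
{class=bird, diet=omnivore, mass=24, habitat=desert} — diet is omnivore, hence No match. {class=fish, diet=carnivore, mass=25, habitat=swamp} — diet is carnivore, hence Match. {class=fish, diet=carnivore, mass=37, habitat=swamp} — diet is carnivore, hence Match. {class=fish, diet=carnivore, mass=26, habitat=desert} — diet is carnivore, hence Match.

No match, Match, Match, Match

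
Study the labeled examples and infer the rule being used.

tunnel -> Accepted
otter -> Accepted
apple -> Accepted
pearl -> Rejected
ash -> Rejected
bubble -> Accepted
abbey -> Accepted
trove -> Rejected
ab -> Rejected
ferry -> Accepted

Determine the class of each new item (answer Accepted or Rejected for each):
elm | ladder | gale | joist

The common property of the 'Accepted' items is: has a double letter. No 'Rejected' item has it.
elm → no doubled letter → Rejected. ladder → 'dd' doubled → Accepted. gale → no doubled letter → Rejected. joist → no doubled letter → Rejected.

Rejected, Accepted, Rejected, Rejected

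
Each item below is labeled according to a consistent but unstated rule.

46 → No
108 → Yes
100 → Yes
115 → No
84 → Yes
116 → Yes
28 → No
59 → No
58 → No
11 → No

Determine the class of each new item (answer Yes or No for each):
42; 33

No, No

A rule that fits every label: even AND at least 59 — true of each 'Yes' example, false of each 'No' one.
42: 42 is even, 42 < 59, lacks this property → No. 33: 33 is odd, 33 < 59, lacks this property → No.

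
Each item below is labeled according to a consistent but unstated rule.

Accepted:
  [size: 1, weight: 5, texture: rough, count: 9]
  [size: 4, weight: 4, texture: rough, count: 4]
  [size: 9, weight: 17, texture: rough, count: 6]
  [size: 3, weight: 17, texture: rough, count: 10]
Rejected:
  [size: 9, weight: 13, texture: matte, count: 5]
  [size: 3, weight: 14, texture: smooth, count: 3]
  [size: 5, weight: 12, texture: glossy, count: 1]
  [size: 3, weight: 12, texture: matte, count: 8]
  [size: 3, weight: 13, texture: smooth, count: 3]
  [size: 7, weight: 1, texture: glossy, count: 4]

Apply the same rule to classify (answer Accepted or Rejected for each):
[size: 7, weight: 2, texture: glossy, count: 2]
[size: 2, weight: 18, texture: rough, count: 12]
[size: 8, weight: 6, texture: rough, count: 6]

Rule: texture is rough. This holds for each 'Accepted' example and fails for each 'Rejected' one.
[size: 7, weight: 2, texture: glossy, count: 2] — texture is glossy, hence Rejected.
[size: 2, weight: 18, texture: rough, count: 12] — texture is rough, hence Accepted.
[size: 8, weight: 6, texture: rough, count: 6] — texture is rough, hence Accepted.

Rejected, Accepted, Accepted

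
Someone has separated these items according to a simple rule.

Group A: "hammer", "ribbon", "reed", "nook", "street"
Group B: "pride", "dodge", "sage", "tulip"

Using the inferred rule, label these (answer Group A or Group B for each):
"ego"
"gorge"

Group B, Group B

Every 'Group A' example satisfies: has a double letter. None of the 'Group B' examples do.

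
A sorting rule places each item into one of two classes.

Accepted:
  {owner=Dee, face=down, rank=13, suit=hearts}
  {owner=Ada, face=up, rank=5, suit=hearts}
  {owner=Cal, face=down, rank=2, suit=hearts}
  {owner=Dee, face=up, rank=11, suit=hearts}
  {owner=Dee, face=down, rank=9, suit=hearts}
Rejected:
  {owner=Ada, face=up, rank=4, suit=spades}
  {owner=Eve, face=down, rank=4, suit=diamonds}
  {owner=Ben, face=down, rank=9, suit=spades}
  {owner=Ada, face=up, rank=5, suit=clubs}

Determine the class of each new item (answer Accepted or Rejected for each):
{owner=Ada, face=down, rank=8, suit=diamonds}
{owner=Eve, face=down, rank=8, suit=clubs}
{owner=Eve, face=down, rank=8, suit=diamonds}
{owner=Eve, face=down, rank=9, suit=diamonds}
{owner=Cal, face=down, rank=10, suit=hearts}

Rejected, Rejected, Rejected, Rejected, Accepted

Rule: suit is hearts. This holds for each 'Accepted' example and fails for each 'Rejected' one.
{owner=Ada, face=down, rank=8, suit=diamonds} — suit is diamonds, hence Rejected. {owner=Eve, face=down, rank=8, suit=clubs} — suit is clubs, hence Rejected. {owner=Eve, face=down, rank=8, suit=diamonds} — suit is diamonds, hence Rejected. {owner=Eve, face=down, rank=9, suit=diamonds} — suit is diamonds, hence Rejected. {owner=Cal, face=down, rank=10, suit=hearts} — suit is hearts, hence Accepted.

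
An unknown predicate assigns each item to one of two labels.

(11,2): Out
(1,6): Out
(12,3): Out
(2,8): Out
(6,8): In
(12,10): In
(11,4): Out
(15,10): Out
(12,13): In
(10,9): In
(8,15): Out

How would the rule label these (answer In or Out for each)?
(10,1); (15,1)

Out, Out

The distinguishing property — |first − second| ≤ 2 — holds for all the 'In' cases and none of the 'Out' cases.
(10,1) → |10−1| = 9 → Out.
(15,1) → |15−1| = 14 → Out.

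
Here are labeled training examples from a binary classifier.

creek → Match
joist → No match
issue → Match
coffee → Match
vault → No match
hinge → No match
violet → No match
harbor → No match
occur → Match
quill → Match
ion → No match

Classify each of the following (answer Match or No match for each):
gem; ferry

No match, Match

A rule that fits every label: has a double letter — true of each 'Match' example, false of each 'No match' one.
gem: no doubled letter, does not pass → No match.
ferry: 'rr' doubled, passes → Match.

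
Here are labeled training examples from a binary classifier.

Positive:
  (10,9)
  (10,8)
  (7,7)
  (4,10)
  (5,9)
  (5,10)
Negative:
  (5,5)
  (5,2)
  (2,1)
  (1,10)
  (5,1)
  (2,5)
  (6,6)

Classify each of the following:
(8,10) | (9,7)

Positive, Positive

The classifier is using: sum ≥ 14.
(8,10) — 8+10 = 18, hence Positive. (9,7) — 9+7 = 16, hence Positive.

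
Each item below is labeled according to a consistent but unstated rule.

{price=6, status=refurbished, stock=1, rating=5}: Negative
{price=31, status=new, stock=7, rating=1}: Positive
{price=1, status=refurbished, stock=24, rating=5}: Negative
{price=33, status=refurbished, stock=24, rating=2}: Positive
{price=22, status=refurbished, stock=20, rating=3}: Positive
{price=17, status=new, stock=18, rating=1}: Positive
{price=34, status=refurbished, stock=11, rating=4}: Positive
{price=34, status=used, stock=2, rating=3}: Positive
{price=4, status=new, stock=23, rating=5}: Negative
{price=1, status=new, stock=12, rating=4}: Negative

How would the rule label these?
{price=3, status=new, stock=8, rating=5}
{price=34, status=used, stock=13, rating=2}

Negative, Positive

The common property of the 'Positive' items is: price ≥ 17. No 'Negative' item has it.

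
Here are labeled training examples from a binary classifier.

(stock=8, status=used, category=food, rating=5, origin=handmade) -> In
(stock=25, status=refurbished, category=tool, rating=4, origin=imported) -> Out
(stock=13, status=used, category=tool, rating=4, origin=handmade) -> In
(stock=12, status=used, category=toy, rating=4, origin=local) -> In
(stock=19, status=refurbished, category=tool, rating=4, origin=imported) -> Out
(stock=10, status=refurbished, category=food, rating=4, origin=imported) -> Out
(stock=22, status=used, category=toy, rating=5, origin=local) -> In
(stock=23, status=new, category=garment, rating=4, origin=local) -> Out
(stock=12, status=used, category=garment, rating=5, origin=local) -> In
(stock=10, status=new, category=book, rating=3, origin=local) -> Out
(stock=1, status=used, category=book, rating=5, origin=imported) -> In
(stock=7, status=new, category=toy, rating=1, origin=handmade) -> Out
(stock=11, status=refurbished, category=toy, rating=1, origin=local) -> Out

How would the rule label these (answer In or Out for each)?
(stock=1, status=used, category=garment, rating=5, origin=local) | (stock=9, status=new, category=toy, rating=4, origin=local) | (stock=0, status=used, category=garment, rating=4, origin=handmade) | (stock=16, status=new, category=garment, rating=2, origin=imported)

Rule: status is used. This holds for each 'In' example and fails for each 'Out' one.

In, Out, In, Out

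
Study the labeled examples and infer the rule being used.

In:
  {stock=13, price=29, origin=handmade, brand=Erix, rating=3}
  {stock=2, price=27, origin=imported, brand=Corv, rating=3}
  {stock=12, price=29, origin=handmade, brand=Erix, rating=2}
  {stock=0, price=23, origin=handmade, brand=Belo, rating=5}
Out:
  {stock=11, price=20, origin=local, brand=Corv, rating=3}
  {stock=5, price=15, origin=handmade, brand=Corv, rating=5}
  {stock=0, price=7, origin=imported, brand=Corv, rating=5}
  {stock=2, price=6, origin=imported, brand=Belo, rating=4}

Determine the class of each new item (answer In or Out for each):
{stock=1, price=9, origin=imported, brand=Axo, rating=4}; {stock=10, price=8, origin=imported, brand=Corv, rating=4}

One predicate separates the groups cleanly: price ≥ 23.
Out: {stock=1, price=9, origin=imported, brand=Axo, rating=4}, since price = 9. Out: {stock=10, price=8, origin=imported, brand=Corv, rating=4}, since price = 8.

Out, Out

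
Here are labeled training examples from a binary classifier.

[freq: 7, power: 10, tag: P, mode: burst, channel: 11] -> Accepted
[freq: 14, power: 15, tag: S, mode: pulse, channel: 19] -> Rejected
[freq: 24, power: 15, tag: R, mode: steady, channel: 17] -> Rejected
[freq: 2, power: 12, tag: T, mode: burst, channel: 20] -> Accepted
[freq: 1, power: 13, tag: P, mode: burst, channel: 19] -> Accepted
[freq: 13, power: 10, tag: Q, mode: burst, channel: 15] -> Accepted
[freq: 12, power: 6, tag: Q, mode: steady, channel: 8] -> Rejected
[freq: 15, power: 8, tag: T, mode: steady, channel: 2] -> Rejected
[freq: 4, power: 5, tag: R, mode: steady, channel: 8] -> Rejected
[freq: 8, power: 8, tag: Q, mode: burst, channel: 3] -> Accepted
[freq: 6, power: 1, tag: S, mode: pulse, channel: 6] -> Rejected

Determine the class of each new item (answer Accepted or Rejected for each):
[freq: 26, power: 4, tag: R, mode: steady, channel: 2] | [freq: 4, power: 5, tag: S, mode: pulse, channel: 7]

'Accepted' ⟺ mode is burst.
[freq: 26, power: 4, tag: R, mode: steady, channel: 2]: Rejected (mode is steady).
[freq: 4, power: 5, tag: S, mode: pulse, channel: 7]: Rejected (mode is pulse).

Rejected, Rejected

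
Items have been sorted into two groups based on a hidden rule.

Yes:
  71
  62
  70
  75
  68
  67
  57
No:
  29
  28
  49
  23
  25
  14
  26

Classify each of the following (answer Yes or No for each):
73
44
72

The pattern is that an item is 'Yes' exactly when: at least 57.
73 — 73 ≥ 57, hence Yes. 44 — 44 < 57, hence No. 72 — 72 ≥ 57, hence Yes.

Yes, No, Yes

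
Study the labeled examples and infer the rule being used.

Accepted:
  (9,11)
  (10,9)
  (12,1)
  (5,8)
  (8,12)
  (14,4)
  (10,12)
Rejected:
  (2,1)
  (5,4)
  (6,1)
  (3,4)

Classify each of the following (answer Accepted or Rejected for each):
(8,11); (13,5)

The distinguishing property — sum ≥ 13 — holds for all the 'Accepted' cases and none of the 'Rejected' cases.
Accepted: (8,11), since 8+11 = 19. Accepted: (13,5), since 13+5 = 18.

Accepted, Accepted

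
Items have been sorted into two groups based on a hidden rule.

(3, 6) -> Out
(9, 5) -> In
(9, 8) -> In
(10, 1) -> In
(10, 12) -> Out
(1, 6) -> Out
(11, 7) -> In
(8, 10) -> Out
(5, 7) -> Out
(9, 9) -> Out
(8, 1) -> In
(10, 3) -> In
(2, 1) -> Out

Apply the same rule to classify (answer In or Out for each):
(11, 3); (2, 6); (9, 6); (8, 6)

The distinguishing property — first > second AND sum ≥ 7 — holds for all the 'In' cases and none of the 'Out' cases.
(11, 3): 11 > 3, 11+3 = 14, fits → In.
(2, 6): 2 < 6, 2+6 = 8, fails the rule → Out.
(9, 6): 9 > 6, 9+6 = 15, fits → In.
(8, 6): 8 > 6, 8+6 = 14, fits → In.

In, Out, In, In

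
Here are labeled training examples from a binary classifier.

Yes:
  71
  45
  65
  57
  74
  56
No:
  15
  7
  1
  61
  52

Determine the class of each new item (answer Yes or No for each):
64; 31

The common property of the 'Yes' items is: digit sum ≥ 8. No 'No' item has it.
64: digit sum 6+4 = 10 — qualifies, so Yes. 31: digit sum 3+1 = 4 — fails the rule, so No.

Yes, No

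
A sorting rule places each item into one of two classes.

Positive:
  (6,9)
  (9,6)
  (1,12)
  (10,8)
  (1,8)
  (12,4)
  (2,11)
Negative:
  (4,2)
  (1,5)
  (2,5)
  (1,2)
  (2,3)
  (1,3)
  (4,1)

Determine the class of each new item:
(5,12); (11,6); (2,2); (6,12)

Positive, Positive, Negative, Positive

The simplest hypothesis consistent with all the labels is: sum ≥ 9.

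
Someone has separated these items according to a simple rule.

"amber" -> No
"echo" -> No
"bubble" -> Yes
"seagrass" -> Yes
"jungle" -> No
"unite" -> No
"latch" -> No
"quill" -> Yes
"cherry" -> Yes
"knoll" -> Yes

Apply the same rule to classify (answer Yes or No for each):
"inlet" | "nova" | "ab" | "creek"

The rule appears to be: has a double letter.

No, No, No, Yes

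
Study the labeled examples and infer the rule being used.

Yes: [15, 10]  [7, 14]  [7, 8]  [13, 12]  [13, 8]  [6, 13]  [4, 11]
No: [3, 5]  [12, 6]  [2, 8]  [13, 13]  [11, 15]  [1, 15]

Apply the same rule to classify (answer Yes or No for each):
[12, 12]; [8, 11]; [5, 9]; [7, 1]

The distinguishing property — sum is odd — holds for all the 'Yes' cases and none of the 'No' cases.
[12, 12]: 12+12 = 24, does not fit → No.
[8, 11]: 8+11 = 19, meets the rule → Yes.
[5, 9]: 5+9 = 14, does not fit → No.
[7, 1]: 7+1 = 8, does not fit → No.

No, Yes, No, No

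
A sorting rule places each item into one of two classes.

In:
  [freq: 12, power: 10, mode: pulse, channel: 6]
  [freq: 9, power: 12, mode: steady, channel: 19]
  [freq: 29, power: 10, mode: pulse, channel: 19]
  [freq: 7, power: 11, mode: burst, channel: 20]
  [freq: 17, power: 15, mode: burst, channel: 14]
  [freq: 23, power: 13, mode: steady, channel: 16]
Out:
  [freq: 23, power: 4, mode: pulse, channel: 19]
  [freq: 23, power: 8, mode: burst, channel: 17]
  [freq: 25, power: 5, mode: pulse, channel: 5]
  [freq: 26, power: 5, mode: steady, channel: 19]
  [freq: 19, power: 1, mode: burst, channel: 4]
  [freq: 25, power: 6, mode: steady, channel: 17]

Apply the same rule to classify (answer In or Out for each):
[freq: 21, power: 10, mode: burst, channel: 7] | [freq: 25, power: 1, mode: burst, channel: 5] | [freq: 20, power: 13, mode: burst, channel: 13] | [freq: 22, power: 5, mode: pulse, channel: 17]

The distinguishing property — power ≥ 10 — holds for all the 'In' cases and none of the 'Out' cases.
[freq: 21, power: 10, mode: burst, channel: 7] → power = 10 → In.
[freq: 25, power: 1, mode: burst, channel: 5] → power = 1 → Out.
[freq: 20, power: 13, mode: burst, channel: 13] → power = 13 → In.
[freq: 22, power: 5, mode: pulse, channel: 17] → power = 5 → Out.

In, Out, In, Out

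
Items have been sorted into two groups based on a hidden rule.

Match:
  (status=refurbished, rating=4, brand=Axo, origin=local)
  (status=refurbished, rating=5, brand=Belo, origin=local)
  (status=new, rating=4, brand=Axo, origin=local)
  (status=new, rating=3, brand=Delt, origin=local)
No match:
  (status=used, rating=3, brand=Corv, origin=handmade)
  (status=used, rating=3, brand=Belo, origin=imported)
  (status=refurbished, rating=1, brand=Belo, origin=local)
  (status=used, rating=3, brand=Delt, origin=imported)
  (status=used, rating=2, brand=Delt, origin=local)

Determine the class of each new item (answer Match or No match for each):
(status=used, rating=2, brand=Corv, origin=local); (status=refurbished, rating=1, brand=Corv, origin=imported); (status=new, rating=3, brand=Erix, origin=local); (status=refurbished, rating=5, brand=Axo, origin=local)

No match, No match, Match, Match

A rule that fits every label: origin is local AND rating ≥ 3 — true of each 'Match' example, false of each 'No match' one.
(status=used, rating=2, brand=Corv, origin=local) — origin is local, rating = 2, hence No match.
(status=refurbished, rating=1, brand=Corv, origin=imported) — origin is imported, rating = 1, hence No match.
(status=new, rating=3, brand=Erix, origin=local) — origin is local, rating = 3, hence Match.
(status=refurbished, rating=5, brand=Axo, origin=local) — origin is local, rating = 5, hence Match.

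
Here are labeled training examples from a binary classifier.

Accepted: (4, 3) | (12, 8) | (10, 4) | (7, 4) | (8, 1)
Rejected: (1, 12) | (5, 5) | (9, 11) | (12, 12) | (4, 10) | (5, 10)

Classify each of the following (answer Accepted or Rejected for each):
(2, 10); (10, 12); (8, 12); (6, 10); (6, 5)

All 'Accepted' examples share one property — first > second — and every 'Rejected' example lacks it.

Rejected, Rejected, Rejected, Rejected, Accepted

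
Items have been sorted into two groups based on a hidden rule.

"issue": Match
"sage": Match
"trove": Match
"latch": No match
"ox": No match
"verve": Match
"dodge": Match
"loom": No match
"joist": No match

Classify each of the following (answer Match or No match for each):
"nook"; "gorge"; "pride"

All 'Match' examples share one property — contains 'e' — and every 'No match' example lacks it.
"nook" → no 'e' → No match. "gorge" → has 'e' → Match. "pride" → has 'e' → Match.

No match, Match, Match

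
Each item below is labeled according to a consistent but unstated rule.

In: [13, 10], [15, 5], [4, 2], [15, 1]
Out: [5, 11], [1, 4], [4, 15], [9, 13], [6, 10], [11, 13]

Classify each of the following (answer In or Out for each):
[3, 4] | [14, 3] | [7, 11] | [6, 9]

Out, In, Out, Out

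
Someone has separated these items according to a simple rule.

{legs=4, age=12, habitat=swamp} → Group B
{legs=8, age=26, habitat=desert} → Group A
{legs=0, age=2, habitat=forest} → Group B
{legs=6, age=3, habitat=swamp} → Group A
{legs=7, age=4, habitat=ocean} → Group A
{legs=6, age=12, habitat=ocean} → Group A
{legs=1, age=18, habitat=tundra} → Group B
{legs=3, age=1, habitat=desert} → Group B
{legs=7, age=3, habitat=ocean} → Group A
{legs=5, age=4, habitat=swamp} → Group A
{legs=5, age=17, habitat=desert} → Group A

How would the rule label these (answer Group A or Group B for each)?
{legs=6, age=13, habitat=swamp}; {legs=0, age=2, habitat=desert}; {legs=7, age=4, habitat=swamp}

The classifier is using: legs ≥ 5.
{legs=6, age=13, habitat=swamp}: Group A (legs = 6).
{legs=0, age=2, habitat=desert}: Group B (legs = 0).
{legs=7, age=4, habitat=swamp}: Group A (legs = 7).

Group A, Group B, Group A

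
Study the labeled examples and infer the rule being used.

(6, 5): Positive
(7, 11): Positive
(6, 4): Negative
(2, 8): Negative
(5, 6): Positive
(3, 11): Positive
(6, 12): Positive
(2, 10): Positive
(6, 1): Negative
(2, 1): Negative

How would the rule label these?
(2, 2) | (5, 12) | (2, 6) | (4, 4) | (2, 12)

Negative, Positive, Negative, Negative, Positive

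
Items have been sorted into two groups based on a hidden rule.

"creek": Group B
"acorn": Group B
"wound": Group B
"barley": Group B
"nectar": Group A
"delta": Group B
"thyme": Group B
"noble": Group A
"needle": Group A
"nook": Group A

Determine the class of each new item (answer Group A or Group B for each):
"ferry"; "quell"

Group B, Group B

A rule that fits every label: starts with 'n' — true of each 'Group A' example, false of each 'Group B' one.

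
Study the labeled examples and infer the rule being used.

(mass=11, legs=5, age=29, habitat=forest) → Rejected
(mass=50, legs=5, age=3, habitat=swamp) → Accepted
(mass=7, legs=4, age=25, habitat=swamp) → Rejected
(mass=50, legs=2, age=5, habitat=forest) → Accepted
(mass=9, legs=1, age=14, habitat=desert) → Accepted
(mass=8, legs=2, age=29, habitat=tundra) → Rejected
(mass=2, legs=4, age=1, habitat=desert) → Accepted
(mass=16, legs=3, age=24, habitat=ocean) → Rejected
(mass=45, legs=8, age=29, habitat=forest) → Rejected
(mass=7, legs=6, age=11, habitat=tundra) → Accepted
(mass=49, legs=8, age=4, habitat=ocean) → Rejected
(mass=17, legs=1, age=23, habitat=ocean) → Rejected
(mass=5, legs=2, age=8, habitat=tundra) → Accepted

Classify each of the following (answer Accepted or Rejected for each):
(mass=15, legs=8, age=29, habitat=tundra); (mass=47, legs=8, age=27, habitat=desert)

Rejected, Rejected

All 'Accepted' examples share one property — legs ≤ 6 AND age ≤ 14 — and every 'Rejected' example lacks it.
(mass=15, legs=8, age=29, habitat=tundra): legs = 8, age = 29 — doesn't qualify, so Rejected. (mass=47, legs=8, age=27, habitat=desert): legs = 8, age = 27 — doesn't qualify, so Rejected.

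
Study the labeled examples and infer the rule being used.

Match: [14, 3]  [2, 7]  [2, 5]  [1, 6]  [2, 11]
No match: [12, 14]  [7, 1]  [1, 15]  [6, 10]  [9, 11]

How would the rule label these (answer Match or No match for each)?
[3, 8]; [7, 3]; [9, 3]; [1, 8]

Match, No match, No match, Match

Rule: sum is odd. This holds for each 'Match' example and fails for each 'No match' one.
[3, 8] → 3+8 = 11 → Match.
[7, 3] → 7+3 = 10 → No match.
[9, 3] → 9+3 = 12 → No match.
[1, 8] → 1+8 = 9 → Match.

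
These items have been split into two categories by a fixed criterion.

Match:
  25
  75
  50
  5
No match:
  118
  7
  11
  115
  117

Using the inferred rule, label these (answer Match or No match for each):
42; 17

Rule: multiple of 5 AND at most 75. This holds for each 'Match' example and fails for each 'No match' one.

No match, No match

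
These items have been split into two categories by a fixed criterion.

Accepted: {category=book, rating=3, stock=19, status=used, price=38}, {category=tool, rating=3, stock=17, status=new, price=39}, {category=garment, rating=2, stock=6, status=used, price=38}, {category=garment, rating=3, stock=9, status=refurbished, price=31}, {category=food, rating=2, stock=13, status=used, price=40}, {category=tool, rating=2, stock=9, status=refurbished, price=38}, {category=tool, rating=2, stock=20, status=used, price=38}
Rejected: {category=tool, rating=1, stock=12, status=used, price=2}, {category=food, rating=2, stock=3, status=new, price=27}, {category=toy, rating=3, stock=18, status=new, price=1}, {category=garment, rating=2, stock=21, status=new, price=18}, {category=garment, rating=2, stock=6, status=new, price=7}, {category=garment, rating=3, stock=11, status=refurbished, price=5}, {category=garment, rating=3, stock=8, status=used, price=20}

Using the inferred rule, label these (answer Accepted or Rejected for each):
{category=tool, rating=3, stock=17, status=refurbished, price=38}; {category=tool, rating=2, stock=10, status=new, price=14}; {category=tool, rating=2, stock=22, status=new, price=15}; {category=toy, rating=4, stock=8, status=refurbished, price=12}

The simplest hypothesis consistent with all the labels is: price ≥ 31.
{category=tool, rating=3, stock=17, status=refurbished, price=38}: price = 38 — qualifies, so Accepted. {category=tool, rating=2, stock=10, status=new, price=14}: price = 14 — lacks this property, so Rejected. {category=tool, rating=2, stock=22, status=new, price=15}: price = 15 — lacks this property, so Rejected. {category=toy, rating=4, stock=8, status=refurbished, price=12}: price = 12 — lacks this property, so Rejected.

Accepted, Rejected, Rejected, Rejected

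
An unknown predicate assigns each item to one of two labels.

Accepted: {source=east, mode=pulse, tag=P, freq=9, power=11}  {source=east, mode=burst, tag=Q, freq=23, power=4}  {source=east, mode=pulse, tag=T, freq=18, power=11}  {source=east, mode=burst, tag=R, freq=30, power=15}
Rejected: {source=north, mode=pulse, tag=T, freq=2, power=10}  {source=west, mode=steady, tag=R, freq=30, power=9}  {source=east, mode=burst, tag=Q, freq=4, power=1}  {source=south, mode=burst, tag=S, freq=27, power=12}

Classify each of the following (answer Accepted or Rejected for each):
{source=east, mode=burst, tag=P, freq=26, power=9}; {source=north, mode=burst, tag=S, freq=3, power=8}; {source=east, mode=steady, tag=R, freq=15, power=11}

One predicate separates the groups cleanly: source is east AND freq ≥ 9.
{source=east, mode=burst, tag=P, freq=26, power=9}: Accepted (source is east, freq = 26). {source=north, mode=burst, tag=S, freq=3, power=8}: Rejected (source is north, freq = 3). {source=east, mode=steady, tag=R, freq=15, power=11}: Accepted (source is east, freq = 15).

Accepted, Rejected, Accepted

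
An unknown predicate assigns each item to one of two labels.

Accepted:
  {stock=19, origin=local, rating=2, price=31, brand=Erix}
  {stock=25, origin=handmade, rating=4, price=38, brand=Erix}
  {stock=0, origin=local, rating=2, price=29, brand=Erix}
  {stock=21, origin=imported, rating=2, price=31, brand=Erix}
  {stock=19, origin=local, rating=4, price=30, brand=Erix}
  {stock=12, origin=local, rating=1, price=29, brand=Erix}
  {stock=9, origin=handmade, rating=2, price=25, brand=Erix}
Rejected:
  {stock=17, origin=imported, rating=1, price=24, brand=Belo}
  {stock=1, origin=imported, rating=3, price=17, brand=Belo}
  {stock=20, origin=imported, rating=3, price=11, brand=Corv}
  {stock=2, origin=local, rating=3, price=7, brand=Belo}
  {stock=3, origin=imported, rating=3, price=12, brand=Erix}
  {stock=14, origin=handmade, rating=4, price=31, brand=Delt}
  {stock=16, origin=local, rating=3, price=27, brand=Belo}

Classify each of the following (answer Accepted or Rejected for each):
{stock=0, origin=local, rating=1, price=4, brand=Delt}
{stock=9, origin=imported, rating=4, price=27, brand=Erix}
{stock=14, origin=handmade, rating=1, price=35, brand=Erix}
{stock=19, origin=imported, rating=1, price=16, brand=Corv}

Rule: brand is Erix AND price ≥ 17. This holds for each 'Accepted' example and fails for each 'Rejected' one.
Rejected: {stock=0, origin=local, rating=1, price=4, brand=Delt}, since brand is Delt, price = 4.
Accepted: {stock=9, origin=imported, rating=4, price=27, brand=Erix}, since brand is Erix, price = 27.
Accepted: {stock=14, origin=handmade, rating=1, price=35, brand=Erix}, since brand is Erix, price = 35.
Rejected: {stock=19, origin=imported, rating=1, price=16, brand=Corv}, since brand is Corv, price = 16.

Rejected, Accepted, Accepted, Rejected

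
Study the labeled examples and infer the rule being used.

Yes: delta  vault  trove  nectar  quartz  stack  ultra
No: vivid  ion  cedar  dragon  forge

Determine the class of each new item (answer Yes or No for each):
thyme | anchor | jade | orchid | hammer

Yes, No, No, No, No

The classifier is using: contains 't'.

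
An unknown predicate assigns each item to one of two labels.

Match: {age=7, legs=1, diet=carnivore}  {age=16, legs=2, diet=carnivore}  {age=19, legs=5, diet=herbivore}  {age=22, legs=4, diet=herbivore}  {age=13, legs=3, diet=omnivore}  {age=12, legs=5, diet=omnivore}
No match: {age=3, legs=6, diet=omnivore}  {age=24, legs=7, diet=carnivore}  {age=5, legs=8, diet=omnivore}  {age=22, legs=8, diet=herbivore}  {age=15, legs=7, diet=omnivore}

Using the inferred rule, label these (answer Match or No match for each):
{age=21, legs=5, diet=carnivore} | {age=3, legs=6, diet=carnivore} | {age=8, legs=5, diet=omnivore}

Match, No match, Match

'Match' ⟺ legs ≤ 5.
Match: {age=21, legs=5, diet=carnivore}, since legs = 5. No match: {age=3, legs=6, diet=carnivore}, since legs = 6. Match: {age=8, legs=5, diet=omnivore}, since legs = 5.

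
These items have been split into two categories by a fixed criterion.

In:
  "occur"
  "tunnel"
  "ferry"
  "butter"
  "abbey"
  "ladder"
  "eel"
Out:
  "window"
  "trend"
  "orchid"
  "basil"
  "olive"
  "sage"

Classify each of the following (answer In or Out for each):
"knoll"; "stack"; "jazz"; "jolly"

The classifier is using: has a double letter.

In, Out, In, In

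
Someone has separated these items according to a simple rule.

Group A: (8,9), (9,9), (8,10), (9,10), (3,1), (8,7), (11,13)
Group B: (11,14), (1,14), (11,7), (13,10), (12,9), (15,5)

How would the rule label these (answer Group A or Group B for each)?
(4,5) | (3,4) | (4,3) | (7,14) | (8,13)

Group A, Group A, Group A, Group B, Group B

The distinguishing property — |first − second| ≤ 2 — holds for all the 'Group A' cases and none of the 'Group B' cases.
(4,5) → |4−5| = 1 → Group A.
(3,4) → |3−4| = 1 → Group A.
(4,3) → |4−3| = 1 → Group A.
(7,14) → |7−14| = 7 → Group B.
(8,13) → |8−13| = 5 → Group B.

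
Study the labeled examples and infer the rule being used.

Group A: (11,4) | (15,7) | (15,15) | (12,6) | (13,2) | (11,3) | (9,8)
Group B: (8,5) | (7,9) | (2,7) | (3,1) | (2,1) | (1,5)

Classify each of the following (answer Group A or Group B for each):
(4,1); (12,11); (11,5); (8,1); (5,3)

Group B, Group A, Group A, Group B, Group B

Every 'Group A' example satisfies: first ≥ 9. None of the 'Group B' examples do.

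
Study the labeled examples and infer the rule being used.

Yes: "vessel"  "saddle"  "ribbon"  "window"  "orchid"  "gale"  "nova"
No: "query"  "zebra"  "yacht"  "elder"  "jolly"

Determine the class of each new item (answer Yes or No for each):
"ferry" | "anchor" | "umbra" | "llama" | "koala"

No, Yes, No, No, No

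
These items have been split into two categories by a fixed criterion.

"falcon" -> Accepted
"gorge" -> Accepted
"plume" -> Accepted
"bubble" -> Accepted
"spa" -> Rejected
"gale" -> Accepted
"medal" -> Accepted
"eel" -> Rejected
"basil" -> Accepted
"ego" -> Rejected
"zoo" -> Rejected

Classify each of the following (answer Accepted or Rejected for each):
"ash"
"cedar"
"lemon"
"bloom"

The common property of the 'Accepted' items is: length ≥ 4. No 'Rejected' item has it.

Rejected, Accepted, Accepted, Accepted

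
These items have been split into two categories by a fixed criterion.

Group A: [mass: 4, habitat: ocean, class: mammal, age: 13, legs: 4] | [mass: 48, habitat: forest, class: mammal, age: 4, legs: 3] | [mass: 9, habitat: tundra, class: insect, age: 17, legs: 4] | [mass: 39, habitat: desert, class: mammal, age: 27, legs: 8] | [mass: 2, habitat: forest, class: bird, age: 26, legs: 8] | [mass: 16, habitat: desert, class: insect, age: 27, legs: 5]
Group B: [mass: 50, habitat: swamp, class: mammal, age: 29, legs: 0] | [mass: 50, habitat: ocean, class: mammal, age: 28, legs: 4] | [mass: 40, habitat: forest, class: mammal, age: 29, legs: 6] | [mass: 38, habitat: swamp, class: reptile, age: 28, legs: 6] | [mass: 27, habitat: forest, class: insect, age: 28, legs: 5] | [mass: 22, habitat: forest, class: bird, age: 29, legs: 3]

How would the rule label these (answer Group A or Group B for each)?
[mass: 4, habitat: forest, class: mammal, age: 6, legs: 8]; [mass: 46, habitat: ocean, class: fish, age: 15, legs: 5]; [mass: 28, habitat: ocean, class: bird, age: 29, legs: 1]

Group A, Group A, Group B

A rule that fits every label: age ≤ 27 — true of each 'Group A' example, false of each 'Group B' one.
[mass: 4, habitat: forest, class: mammal, age: 6, legs: 8]: age = 6 — satisfies this, so Group A. [mass: 46, habitat: ocean, class: fish, age: 15, legs: 5]: age = 15 — satisfies this, so Group A. [mass: 28, habitat: ocean, class: bird, age: 29, legs: 1]: age = 29 — does not pass, so Group B.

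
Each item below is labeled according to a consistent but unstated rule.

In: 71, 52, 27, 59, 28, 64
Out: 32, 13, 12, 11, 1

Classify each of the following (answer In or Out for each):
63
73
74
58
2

In, In, In, In, Out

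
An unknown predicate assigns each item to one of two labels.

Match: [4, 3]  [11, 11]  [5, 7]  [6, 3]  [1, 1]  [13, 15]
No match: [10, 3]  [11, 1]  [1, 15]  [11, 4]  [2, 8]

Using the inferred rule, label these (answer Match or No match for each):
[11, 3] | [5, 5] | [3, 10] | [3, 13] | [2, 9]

No match, Match, No match, No match, No match

The distinguishing property — |first − second| ≤ 3 — holds for all the 'Match' cases and none of the 'No match' cases.
[11, 3]: |11−3| = 8 — lacks this property, so No match.
[5, 5]: |5−5| = 0 — passes, so Match.
[3, 10]: |3−10| = 7 — lacks this property, so No match.
[3, 13]: |3−13| = 10 — lacks this property, so No match.
[2, 9]: |2−9| = 7 — lacks this property, so No match.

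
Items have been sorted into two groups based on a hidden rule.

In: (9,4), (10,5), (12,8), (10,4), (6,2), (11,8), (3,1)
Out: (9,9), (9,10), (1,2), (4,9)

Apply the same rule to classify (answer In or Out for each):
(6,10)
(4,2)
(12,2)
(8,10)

Out, In, In, Out

The simplest hypothesis consistent with all the labels is: first > second.
Out: (6,10), since 6 < 10.
In: (4,2), since 4 > 2.
In: (12,2), since 12 > 2.
Out: (8,10), since 8 < 10.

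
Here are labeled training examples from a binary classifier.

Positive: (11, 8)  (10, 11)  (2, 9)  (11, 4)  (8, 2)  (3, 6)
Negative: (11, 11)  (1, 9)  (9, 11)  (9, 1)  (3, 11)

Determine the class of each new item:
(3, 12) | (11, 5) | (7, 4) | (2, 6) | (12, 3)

Comparing the two groups points to one rule — product is even.

Positive, Negative, Positive, Positive, Positive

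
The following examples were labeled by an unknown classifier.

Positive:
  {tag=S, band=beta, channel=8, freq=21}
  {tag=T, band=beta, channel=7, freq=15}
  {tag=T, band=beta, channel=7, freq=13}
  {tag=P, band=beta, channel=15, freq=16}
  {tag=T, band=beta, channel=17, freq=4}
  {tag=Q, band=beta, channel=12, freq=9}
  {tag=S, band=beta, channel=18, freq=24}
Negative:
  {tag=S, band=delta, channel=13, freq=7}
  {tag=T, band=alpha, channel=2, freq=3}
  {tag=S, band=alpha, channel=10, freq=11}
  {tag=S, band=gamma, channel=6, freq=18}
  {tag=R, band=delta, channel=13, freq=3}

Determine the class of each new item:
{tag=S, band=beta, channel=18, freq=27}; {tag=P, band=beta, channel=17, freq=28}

Positive, Positive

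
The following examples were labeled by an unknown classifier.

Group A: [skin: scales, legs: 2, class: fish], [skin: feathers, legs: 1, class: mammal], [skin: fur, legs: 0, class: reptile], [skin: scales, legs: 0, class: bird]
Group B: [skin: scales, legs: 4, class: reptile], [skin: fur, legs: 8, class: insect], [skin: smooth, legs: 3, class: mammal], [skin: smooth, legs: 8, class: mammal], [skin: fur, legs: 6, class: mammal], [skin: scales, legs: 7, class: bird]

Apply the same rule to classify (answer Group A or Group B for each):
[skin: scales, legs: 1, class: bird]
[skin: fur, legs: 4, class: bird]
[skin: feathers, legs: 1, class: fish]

Group A, Group B, Group A

The classifier is using: legs ≤ 2.
[skin: scales, legs: 1, class: bird] → legs = 1 → Group A.
[skin: fur, legs: 4, class: bird] → legs = 4 → Group B.
[skin: feathers, legs: 1, class: fish] → legs = 1 → Group A.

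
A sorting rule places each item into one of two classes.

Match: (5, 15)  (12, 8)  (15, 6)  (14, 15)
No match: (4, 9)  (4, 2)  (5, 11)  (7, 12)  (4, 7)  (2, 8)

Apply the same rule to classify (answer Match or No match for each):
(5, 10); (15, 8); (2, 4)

One predicate separates the groups cleanly: sum ≥ 20.
(5, 10) → 5+10 = 15 → No match.
(15, 8) → 15+8 = 23 → Match.
(2, 4) → 2+4 = 6 → No match.

No match, Match, No match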